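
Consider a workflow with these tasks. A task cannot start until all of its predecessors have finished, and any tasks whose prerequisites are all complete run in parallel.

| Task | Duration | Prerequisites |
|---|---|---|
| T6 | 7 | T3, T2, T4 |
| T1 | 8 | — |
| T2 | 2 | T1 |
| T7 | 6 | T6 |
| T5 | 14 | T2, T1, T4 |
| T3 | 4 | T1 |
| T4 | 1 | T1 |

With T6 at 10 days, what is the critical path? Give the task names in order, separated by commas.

The binding path is T1→T3→T6→T7 = 8+4+7+6 = 25; finish at 25 days.
T6 lies on that path, so at 10 days the path becomes 28 days.
That remains the longest chain; total 28 days.

T1, T3, T6, T7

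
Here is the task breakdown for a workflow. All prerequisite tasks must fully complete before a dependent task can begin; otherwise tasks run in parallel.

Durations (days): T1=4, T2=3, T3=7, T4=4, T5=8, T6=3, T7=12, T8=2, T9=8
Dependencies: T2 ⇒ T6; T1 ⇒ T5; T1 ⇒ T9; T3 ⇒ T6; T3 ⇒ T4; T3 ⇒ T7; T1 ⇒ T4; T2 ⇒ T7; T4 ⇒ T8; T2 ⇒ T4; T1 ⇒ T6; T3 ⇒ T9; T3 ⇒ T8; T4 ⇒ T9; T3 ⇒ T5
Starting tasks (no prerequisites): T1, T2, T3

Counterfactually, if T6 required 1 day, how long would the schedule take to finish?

19

The binding path is T3→T4→T9 = 7+4+8 = 19; finish at 19 days.
T6 has 9 days of float (longest path through it is 10).
No other chain overtakes it, so the finish is 19 days.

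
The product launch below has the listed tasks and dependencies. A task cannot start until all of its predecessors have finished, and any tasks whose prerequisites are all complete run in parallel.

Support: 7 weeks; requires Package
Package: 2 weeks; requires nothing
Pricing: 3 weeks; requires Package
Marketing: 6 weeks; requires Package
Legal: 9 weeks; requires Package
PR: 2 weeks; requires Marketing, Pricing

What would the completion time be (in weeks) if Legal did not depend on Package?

Original critical path: Package→Legal = 2+9 = 11 ⇒ 11 weeks.
Without Package→Legal, Legal's earliest start moves from 2 to 0.
After: Package→Marketing→PR = 2+6+2 = 10 → 10 weeks.

10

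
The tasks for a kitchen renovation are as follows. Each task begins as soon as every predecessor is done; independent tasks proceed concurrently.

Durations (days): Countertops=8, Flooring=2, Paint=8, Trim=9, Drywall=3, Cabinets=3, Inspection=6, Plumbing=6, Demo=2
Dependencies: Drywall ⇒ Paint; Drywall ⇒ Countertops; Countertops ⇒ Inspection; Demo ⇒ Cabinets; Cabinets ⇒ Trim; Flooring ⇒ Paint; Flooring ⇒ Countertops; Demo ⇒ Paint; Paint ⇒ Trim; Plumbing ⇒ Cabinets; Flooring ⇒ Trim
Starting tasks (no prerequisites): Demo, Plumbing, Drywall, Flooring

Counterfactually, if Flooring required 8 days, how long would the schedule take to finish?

25

The binding path is Drywall→Paint→Trim = 3+8+9 = 20; finish at 20 days.
The longest path through Flooring is only 19 days, so Flooring has float 1.
The binding chain switches to Flooring→Paint→Trim = 8+8+9 = 25; finish 25 days.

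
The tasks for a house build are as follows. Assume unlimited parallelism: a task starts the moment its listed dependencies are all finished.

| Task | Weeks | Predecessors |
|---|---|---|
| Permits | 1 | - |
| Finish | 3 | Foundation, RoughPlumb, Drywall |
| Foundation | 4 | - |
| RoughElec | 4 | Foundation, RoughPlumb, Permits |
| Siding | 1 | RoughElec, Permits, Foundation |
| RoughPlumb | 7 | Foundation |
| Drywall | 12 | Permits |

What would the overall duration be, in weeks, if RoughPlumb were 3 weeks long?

16

Baseline: Foundation→RoughPlumb→RoughElec→Siding = 4+7+4+1 = 16 → 16 weeks.
RoughPlumb lies on that path, so at 3 weeks the path becomes 12 weeks.
Now Permits→Drywall→Finish = 1+12+3 = 16 is longest, so the finish becomes 16 weeks.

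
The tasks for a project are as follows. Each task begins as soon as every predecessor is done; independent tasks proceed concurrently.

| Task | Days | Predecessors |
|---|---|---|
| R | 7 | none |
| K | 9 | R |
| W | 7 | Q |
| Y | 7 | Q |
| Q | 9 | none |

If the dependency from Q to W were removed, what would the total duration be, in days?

Before: longest chain Q→Y = 9+7 = 16, finish 16.
Without Q→W, W's earliest start moves from 9 to 0.
After: Q→Y = 9+7 = 16 → 16 days.

16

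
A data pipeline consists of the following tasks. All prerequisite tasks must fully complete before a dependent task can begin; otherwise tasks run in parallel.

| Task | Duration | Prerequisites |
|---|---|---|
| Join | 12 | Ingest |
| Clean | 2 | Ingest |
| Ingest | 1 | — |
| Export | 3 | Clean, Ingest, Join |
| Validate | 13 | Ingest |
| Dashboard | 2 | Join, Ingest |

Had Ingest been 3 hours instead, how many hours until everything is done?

Critical path before the change: Ingest→Join→Export = 1+12+3 = 16 giving 16 hours.
Ingest lies on that path, so at 3 hours the path becomes 18 hours.
The critical path is still Ingest→Join→Export; finish is now 18 hours.

18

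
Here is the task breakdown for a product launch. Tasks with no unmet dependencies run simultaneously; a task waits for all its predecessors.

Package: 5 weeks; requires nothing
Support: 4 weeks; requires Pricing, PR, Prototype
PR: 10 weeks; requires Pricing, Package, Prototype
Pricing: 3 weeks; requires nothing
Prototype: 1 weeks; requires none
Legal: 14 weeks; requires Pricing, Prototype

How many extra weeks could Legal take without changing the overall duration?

Critical path: Package→PR→Support = 5+10+4 = 19, so the finish is 19 weeks.
The longest chain containing Legal totals 17 weeks.
Slack of Legal = 5 − 3 = 2 weeks.

2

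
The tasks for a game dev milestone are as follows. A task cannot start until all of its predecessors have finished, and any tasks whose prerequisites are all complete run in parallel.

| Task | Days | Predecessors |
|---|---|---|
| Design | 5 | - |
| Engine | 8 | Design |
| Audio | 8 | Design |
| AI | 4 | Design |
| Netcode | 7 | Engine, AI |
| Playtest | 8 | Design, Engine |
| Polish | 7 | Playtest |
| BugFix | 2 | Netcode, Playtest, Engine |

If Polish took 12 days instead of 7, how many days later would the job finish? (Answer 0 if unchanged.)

5

The binding path is Design→Engine→Playtest→Polish = 5+8+8+7 = 28; finish at 28 days.
Polish lies on that path, so at 12 days the path becomes 33 days.
That remains the longest chain; total 33 days.
Change in finish: 33 − 28 = +5 days.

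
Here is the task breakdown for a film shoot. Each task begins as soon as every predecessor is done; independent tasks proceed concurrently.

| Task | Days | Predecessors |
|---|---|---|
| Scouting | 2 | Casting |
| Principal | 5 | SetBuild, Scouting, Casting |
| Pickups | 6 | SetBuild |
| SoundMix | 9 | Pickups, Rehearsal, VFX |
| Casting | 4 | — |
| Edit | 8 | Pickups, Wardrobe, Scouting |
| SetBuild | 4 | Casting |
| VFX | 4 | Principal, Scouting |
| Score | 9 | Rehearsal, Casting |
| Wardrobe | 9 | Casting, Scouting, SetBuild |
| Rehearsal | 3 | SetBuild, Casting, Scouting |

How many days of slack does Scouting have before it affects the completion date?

Critical path: Casting→SetBuild→Principal→VFX→SoundMix = 4+4+5+4+9 = 26, so the finish is 26 days.
Longest path through Scouting: 24 days (earliest finish 6, latest finish 8).
Float = 26 − 24 = 2.

2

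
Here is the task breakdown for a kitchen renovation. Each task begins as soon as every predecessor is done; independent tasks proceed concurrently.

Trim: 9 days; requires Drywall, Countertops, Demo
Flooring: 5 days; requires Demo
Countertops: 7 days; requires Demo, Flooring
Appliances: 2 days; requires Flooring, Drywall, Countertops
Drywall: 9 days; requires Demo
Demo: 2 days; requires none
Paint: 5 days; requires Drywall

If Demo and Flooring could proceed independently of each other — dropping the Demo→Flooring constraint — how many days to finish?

21

Original critical path: Demo→Flooring→Countertops→Trim = 2+5+7+9 = 23 ⇒ 23 days.
Without Demo→Flooring, Flooring's earliest start moves from 2 to 0.
The longest chain is now Flooring→Countertops→Trim = 5+7+9 = 21, so the job takes 21 days.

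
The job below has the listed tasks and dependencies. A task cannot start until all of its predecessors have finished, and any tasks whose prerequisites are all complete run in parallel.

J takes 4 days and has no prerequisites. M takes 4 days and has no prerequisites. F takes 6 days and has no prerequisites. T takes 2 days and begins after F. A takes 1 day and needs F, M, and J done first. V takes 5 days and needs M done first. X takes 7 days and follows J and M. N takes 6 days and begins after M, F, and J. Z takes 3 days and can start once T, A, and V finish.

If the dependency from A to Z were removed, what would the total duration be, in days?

12

Before: longest chain M→V→Z = 4+5+3 = 12, finish 12.
Dropping A→Z doesn't change Z's earliest start (9); another predecessor still binds.
The longest chain is now M→V→Z = 4+5+3 = 12, so the schedule takes 12 days.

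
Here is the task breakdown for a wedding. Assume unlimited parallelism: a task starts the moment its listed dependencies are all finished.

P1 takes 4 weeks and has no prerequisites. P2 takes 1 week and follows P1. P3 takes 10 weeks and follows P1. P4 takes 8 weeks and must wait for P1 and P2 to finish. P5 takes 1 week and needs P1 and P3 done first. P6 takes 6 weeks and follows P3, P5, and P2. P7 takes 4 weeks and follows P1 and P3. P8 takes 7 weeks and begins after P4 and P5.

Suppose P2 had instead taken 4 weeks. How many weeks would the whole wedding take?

As given, the longest chain is P1→P3→P5→P8 = 4+10+1+7 = 22, so the finish is 22 weeks.
P2 is off the critical path — its longest chain is 20 weeks, giving 2 of slack.
The binding chain switches to P1→P2→P4→P8 = 4+4+8+7 = 23; finish 23 weeks.

23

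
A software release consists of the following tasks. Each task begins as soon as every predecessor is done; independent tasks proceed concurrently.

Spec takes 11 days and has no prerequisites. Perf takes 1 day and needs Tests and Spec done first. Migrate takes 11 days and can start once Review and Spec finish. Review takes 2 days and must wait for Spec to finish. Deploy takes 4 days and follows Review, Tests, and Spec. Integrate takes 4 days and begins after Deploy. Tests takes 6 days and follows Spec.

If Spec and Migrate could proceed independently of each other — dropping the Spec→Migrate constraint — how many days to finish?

Original critical path: Spec→Tests→Deploy→Integrate = 11+6+4+4 = 25 ⇒ 25 days.
Dropping Spec→Migrate doesn't change Migrate's earliest start (13); another predecessor still binds.
After: Spec→Tests→Deploy→Integrate = 11+6+4+4 = 25 → 25 days.

25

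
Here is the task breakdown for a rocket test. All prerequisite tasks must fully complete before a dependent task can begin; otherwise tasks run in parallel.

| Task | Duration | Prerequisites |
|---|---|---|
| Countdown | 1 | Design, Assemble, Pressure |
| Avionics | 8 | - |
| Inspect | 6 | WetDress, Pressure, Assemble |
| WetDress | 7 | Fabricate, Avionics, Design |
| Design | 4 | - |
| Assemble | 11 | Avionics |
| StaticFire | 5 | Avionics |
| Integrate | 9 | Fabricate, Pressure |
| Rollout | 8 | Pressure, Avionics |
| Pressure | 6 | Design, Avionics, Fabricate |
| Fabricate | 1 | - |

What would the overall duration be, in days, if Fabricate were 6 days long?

25

The binding path is Avionics→Assemble→Inspect = 8+11+6 = 25; finish at 25 days.
Fabricate has 9 days of float (longest path through it is 16).
That remains the longest chain; total 25 days.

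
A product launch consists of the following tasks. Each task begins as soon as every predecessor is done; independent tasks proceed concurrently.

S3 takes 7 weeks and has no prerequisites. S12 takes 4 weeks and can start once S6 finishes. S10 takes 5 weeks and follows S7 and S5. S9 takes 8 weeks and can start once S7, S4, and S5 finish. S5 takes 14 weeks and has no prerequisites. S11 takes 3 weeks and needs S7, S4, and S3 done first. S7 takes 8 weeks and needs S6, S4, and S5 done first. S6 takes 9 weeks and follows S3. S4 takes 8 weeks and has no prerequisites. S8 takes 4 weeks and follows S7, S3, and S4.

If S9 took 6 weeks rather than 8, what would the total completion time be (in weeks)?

Actual critical path: S3→S6→S7→S9 = 7+9+8+8 = 32 ⇒ 32 weeks.
S9 lies on that path, so at 6 weeks the path becomes 30 weeks.
The critical path is still S3→S6→S7→S9; finish is now 30 weeks.

30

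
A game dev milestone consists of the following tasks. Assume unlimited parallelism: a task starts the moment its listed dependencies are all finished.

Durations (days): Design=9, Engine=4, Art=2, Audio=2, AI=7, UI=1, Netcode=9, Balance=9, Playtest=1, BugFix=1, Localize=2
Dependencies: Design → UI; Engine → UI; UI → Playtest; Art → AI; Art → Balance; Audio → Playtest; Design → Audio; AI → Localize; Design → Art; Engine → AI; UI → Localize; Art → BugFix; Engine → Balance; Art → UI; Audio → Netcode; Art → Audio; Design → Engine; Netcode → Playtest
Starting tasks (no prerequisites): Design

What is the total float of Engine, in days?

Design→Art→Audio→Netcode→Playtest = 9+2+2+9+1 = 23 sets the makespan at 23 days.
Engine finishes as early as 13 and must finish by 14.
Slack of Engine = 10 − 9 = 1 day.

1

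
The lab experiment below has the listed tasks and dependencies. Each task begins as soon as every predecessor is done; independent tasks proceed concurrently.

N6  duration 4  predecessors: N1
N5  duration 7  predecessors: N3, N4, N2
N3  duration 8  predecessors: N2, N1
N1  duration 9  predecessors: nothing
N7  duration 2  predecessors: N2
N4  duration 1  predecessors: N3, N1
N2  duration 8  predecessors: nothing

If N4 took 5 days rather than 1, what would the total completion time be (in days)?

29

The binding path is N1→N3→N4→N5 = 9+8+1+7 = 25; finish at 25 days.
N4 is on the critical path; changing it to 5 makes that path 29 days.
No other chain overtakes it, so the finish is 29 days.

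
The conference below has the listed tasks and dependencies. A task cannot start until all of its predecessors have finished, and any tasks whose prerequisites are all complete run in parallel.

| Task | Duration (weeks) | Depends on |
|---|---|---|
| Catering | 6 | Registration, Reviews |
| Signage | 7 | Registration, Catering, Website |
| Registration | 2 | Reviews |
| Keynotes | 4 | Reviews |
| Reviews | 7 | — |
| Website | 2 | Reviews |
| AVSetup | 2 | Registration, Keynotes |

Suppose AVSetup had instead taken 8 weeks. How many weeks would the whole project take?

The binding path is Reviews→Registration→Catering→Signage = 7+2+6+7 = 22; finish at 22 weeks.
The longest path through AVSetup is only 13 weeks, so AVSetup has float 9.
The critical path is still Reviews→Registration→Catering→Signage; finish is now 22 weeks.

22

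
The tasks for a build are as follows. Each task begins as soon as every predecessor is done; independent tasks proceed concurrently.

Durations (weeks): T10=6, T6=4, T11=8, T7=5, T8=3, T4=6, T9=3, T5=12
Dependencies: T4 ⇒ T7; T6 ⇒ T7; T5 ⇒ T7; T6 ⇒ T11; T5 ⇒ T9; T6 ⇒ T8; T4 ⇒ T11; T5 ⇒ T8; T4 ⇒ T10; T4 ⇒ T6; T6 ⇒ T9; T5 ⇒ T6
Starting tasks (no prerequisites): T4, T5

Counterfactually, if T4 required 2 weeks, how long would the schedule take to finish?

Critical path before the change: T5→T6→T11 = 12+4+8 = 24 giving 24 weeks.
The longest path through T4 is only 18 weeks, so T4 has float 6.
The critical path is still T5→T6→T11; finish is now 24 weeks.

24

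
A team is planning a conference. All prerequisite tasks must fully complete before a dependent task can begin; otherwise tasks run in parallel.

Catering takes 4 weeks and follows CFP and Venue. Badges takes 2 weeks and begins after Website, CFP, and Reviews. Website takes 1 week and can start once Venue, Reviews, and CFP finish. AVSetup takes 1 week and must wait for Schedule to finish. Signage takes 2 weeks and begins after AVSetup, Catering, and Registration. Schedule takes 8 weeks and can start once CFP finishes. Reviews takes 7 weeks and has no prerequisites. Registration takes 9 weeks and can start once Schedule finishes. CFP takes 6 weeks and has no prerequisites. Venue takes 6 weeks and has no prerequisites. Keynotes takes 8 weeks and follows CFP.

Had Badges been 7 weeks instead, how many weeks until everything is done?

As given, the longest chain is CFP→Schedule→Registration→Signage = 6+8+9+2 = 25, so the finish is 25 weeks.
The longest path through Badges is only 10 weeks, so Badges has float 15.
The critical path is still CFP→Schedule→Registration→Signage; finish is now 25 weeks.

25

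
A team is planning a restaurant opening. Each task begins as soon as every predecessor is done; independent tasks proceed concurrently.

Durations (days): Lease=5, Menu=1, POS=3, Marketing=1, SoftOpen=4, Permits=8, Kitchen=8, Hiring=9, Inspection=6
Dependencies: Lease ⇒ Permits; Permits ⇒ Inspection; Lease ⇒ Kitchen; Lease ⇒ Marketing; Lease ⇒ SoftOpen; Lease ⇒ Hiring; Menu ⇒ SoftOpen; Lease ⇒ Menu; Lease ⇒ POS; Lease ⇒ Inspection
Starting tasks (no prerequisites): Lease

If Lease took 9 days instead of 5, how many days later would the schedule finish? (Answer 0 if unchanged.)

4

As given, the longest chain is Lease→Permits→Inspection = 5+8+6 = 19, so the finish is 19 days.
Since Lease is critical, the +4 change carries straight to that chain (now 23 days).
The critical path is still Lease→Permits→Inspection; finish is now 23 days.
Change in finish: 23 − 19 = +4 days.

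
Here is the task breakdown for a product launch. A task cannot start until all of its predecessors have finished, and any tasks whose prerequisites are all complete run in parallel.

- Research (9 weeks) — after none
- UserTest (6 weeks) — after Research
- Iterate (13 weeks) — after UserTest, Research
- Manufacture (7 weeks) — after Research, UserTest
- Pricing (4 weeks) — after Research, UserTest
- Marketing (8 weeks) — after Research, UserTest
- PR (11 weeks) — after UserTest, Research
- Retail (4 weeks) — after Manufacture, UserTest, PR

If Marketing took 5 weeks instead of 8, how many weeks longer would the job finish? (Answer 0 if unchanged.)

0

Actual critical path: Research→UserTest→PR→Retail = 9+6+11+4 = 30 ⇒ 30 weeks.
Marketing has 7 weeks of float (longest path through it is 23).
The critical path is still Research→UserTest→PR→Retail; finish is now 30 weeks.
Change in finish: 30 − 30 = +0 weeks.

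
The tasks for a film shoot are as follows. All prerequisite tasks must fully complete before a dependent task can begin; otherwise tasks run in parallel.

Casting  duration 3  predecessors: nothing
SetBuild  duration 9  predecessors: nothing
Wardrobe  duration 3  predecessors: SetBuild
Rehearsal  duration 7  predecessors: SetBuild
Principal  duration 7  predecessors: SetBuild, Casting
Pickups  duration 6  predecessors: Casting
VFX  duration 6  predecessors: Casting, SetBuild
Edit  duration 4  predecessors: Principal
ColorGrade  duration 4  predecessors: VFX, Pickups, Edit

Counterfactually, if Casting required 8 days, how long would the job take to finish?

Baseline: SetBuild→Principal→Edit→ColorGrade = 9+7+4+4 = 24 → 24 days.
Casting is off the critical path — its longest chain is 18 days, giving 6 of slack.
No other chain overtakes it, so the finish is 24 days.

24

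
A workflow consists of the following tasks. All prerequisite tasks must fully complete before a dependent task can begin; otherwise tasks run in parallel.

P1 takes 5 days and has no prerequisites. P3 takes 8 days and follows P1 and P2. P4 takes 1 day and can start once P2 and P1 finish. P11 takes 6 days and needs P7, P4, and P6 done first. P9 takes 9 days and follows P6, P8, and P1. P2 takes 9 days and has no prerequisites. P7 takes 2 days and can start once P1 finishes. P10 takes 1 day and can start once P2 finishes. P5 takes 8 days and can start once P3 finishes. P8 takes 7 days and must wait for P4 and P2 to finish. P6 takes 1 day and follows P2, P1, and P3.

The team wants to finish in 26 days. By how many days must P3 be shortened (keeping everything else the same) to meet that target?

Current finish: 27 days; target: 26.
P3 is on every critical path, so each day cut from P3 cuts the finish by one (this holds down to a finish of 26).
Need 27 − 26 = 1 day off P3 → P3 becomes 7 days, finish becomes 26.

1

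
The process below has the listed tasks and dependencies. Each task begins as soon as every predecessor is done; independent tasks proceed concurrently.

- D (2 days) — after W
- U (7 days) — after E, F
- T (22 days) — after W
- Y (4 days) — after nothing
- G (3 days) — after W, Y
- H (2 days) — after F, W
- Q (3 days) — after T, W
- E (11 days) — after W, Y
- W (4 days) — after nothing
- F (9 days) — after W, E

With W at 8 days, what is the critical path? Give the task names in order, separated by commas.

W, E, F, U

The binding path is W→E→F→U = 4+11+9+7 = 31; finish at 31 days.
Since W is critical, the +4 change carries straight to that chain (now 35 days).
That remains the longest chain; total 35 days.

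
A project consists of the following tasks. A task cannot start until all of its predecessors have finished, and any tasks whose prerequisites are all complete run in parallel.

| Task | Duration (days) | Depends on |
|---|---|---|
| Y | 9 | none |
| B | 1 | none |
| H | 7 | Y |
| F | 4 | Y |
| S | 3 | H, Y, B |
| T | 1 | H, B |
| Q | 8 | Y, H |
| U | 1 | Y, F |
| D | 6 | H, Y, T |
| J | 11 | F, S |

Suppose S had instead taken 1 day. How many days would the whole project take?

28

The binding path is Y→H→S→J = 9+7+3+11 = 30; finish at 30 days.
S is on the critical path; changing it to 1 makes that path 28 days.
That remains the longest chain; total 28 days.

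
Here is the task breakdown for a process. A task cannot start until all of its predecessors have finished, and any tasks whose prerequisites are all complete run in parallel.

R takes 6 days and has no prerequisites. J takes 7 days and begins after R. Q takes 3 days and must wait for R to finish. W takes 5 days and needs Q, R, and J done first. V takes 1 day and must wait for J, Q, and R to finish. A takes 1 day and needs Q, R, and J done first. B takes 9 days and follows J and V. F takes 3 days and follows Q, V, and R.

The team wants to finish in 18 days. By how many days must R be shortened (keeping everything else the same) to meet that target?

5

Current finish: 23 days; target: 18.
R is on every critical path, so each day cut from R cuts the finish by one (this holds down to a finish of 18).
Need 23 − 18 = 5 days off R → R becomes 1 day, finish becomes 18.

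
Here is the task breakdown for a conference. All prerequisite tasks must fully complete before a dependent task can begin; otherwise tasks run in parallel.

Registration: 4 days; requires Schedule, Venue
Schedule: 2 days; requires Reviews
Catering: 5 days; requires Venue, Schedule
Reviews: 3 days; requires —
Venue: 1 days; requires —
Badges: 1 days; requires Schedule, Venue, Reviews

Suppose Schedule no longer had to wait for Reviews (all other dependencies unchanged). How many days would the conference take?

With the dependency in place, Reviews→Schedule→Catering = 3+2+5 = 10 sets the finish at 10 days.
Without Reviews→Schedule, Schedule's earliest start moves from 3 to 0.
The longest chain is now Schedule→Catering = 2+5 = 7, so the conference takes 7 days.

7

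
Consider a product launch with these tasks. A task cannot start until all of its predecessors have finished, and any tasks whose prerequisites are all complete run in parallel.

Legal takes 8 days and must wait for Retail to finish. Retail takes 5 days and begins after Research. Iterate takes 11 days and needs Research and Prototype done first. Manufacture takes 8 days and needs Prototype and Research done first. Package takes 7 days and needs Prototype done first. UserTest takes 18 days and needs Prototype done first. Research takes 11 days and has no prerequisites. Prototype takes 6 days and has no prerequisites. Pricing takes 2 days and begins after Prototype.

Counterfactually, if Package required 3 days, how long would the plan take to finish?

24

Baseline: Research→Retail→Legal = 11+5+8 = 24 → 24 days.
Package is off the critical path — its longest chain is 13 days, giving 11 of slack.
That remains the longest chain; total 24 days.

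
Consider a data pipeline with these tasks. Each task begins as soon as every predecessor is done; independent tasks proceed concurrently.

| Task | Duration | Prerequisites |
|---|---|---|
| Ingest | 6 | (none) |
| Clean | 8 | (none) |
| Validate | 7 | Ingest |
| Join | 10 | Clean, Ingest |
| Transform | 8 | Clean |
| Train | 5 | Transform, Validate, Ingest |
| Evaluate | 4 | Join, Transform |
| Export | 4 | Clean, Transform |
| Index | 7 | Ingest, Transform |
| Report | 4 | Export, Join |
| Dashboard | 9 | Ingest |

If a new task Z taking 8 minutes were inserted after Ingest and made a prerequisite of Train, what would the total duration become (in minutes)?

24

Originally the plan takes 24 minutes.
With Z inserted, Train now waits for max(Transform, Validate, Ingest, Z).
New critical path: Clean→Transform→Export→Report = 8+8+4+4 = 24 ⇒ 24 minutes.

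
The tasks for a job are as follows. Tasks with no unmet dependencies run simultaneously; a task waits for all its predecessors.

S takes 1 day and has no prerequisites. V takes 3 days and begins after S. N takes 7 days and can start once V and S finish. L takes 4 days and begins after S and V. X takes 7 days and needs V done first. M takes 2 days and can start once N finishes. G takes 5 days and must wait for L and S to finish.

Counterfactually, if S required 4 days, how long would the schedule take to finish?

16

Critical path before the change: S→V→N→M = 1+3+7+2 = 13 giving 13 days.
S is on the critical path; changing it to 4 makes that path 16 days.
That remains the longest chain; total 16 days.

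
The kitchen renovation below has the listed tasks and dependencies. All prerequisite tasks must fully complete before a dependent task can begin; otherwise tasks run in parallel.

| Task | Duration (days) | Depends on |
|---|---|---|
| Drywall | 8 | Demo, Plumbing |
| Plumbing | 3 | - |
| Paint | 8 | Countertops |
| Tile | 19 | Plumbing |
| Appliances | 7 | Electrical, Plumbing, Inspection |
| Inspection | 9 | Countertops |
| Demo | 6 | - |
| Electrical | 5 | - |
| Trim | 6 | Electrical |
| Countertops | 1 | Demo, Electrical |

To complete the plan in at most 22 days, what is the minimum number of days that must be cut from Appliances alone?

Current finish: 23 days; target: 22.
Appliances is on every critical path, so each day cut from Appliances cuts the finish by one (this holds down to a finish of 22).
Need 23 − 22 = 1 day off Appliances → Appliances becomes 6 days, finish becomes 22.

1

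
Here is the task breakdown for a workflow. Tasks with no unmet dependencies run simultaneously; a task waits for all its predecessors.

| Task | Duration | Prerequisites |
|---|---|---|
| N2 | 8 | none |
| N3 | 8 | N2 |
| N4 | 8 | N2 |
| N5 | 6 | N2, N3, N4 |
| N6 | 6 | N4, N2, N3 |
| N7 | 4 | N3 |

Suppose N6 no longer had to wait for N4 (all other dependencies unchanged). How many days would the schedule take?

With the dependency in place, N2→N3→N5 = 8+8+6 = 22 sets the finish at 22 days.
Dropping N4→N6 doesn't change N6's earliest start (16); another predecessor still binds.
The longest chain is now N2→N3→N5 = 8+8+6 = 22, so the schedule takes 22 days.

22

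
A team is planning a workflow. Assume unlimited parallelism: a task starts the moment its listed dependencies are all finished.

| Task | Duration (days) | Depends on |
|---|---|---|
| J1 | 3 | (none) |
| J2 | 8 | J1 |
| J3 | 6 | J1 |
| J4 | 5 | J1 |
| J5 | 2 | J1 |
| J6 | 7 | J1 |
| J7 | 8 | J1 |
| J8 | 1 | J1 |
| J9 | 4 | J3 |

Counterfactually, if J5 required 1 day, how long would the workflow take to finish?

13

As given, the longest chain is J1→J3→J9 = 3+6+4 = 13, so the finish is 13 days.
The longest path through J5 is only 5 days, so J5 has float 8.
That remains the longest chain; total 13 days.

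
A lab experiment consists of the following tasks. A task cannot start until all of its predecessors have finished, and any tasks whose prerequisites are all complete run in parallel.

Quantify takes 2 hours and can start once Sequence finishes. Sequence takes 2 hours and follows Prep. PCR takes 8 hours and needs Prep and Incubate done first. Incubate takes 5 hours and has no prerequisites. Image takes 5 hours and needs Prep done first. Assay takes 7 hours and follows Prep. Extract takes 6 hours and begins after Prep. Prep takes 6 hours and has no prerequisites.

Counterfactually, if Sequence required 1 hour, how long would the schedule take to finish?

14

As given, the longest chain is Prep→PCR = 6+8 = 14, so the finish is 14 hours.
The longest path through Sequence is only 10 hours, so Sequence has float 4.
The critical path is still Prep→PCR; finish is now 14 hours.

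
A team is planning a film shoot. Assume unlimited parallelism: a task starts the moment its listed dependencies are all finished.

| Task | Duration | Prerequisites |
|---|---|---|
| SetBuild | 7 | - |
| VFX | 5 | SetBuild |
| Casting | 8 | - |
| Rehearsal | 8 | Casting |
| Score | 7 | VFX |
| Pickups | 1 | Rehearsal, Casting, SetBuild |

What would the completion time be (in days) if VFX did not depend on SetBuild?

17

Original critical path: SetBuild→VFX→Score = 7+5+7 = 19 ⇒ 19 days.
Without SetBuild→VFX, VFX's earliest start moves from 7 to 0.
After: Casting→Rehearsal→Pickups = 8+8+1 = 17 → 17 days.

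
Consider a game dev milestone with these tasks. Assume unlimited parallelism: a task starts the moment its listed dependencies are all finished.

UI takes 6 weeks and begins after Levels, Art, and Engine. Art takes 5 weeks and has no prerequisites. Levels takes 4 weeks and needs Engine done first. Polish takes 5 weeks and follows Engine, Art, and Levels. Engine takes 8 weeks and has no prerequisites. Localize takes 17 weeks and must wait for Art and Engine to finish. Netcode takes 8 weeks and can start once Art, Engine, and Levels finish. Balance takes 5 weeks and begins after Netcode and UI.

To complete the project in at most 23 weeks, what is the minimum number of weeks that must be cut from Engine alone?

Current finish: 25 weeks; target: 23.
Engine is on every critical path, so each week cut from Engine cuts the finish by one (this holds down to a finish of 22).
Need 25 − 23 = 2 weeks off Engine → Engine becomes 6 weeks, finish becomes 23.

2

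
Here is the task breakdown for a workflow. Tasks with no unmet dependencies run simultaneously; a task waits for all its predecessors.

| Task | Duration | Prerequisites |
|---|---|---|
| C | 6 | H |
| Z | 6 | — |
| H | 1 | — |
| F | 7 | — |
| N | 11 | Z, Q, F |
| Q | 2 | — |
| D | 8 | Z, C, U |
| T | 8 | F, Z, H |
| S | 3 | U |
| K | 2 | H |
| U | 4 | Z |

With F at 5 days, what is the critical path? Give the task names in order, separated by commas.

Critical path before the change: F→N = 7+11 = 18 giving 18 days.
F lies on that path, so at 5 days the path becomes 16 days.
Now Z→U→D = 6+4+8 = 18 is longest, so the finish becomes 18 days.

Z, U, D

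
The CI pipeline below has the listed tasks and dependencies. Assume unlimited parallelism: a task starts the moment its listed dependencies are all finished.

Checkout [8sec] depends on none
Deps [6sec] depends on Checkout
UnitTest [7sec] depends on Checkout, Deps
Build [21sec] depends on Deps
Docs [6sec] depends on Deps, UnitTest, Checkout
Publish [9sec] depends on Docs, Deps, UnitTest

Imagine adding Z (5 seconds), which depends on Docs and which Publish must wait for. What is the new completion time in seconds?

41

Originally the CI pipeline takes 36 seconds.
With Z inserted, Publish now waits for max(Docs, Deps, UnitTest, Z).
New critical path: Checkout→Deps→UnitTest→Docs→Z→Publish = 8+6+7+6+5+9 = 41 ⇒ 41 seconds.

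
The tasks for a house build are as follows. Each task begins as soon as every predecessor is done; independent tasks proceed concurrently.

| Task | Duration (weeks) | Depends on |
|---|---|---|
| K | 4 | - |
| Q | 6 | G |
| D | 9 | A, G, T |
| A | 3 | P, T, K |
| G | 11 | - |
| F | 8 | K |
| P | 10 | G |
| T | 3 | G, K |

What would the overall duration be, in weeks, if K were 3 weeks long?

33

The binding path is G→P→A→D = 11+10+3+9 = 33; finish at 33 weeks.
The longest path through K is only 19 weeks, so K has float 14.
The critical path is still G→P→A→D; finish is now 33 weeks.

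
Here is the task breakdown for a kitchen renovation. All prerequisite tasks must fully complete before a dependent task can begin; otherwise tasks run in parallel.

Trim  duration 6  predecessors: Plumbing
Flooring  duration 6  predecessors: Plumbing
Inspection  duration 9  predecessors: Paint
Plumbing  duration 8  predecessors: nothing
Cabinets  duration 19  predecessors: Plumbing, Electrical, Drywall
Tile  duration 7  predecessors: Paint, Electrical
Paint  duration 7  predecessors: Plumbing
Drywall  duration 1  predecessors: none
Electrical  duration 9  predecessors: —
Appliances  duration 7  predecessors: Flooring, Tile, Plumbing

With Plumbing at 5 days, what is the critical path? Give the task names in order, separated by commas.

Baseline: Plumbing→Paint→Tile→Appliances = 8+7+7+7 = 29 → 29 days.
Since Plumbing is critical, the -3 change carries straight to that chain (now 26 days).
The binding chain switches to Electrical→Cabinets = 9+19 = 28; finish 28 days.

Electrical, Cabinets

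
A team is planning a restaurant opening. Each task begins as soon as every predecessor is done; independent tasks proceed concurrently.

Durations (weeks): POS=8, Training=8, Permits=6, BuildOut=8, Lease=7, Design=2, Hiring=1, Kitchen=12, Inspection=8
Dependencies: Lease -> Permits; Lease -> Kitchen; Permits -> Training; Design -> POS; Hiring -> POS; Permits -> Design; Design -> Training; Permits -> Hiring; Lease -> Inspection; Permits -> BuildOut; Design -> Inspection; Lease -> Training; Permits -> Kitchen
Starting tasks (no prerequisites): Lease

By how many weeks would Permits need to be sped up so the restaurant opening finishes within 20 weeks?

Current finish: 25 weeks; target: 20.
Permits is on every critical path, so each week cut from Permits cuts the finish by one (this holds down to a finish of 20).
Need 25 − 20 = 5 weeks off Permits → Permits becomes 1 week, finish becomes 20.

5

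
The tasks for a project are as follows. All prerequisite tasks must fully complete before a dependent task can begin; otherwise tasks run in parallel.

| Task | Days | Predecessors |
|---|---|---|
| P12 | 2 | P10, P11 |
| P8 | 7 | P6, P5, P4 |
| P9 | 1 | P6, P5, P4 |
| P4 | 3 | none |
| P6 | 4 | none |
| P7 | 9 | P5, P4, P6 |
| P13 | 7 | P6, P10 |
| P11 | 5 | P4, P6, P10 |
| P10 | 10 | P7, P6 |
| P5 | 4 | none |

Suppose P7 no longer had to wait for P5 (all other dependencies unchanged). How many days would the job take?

With the dependency in place, P5→P7→P10→P11→P12 = 4+9+10+5+2 = 30 sets the finish at 30 days.
Dropping P5→P7 doesn't change P7's earliest start (4); another predecessor still binds.
New critical path: P6→P7→P10→P11→P12 = 4+9+10+5+2 = 30 ⇒ 30 days.

30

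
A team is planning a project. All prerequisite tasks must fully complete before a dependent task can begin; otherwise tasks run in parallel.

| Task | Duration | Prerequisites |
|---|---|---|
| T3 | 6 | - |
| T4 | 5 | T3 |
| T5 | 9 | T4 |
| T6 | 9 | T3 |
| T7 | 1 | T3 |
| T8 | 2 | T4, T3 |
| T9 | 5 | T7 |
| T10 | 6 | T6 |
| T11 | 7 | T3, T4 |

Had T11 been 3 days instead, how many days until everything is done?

21

Actual critical path: T3→T6→T10 = 6+9+6 = 21 ⇒ 21 days.
The longest path through T11 is only 18 days, so T11 has float 3.
That remains the longest chain; total 21 days.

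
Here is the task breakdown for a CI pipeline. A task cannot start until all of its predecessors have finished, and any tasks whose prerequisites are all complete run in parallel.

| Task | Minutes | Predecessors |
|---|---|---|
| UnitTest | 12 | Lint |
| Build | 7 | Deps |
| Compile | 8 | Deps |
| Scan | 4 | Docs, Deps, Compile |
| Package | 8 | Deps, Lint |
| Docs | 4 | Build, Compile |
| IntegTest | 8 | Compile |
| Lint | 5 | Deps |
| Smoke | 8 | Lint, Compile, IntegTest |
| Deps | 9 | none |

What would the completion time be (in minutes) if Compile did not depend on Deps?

Original critical path: Deps→Compile→IntegTest→Smoke = 9+8+8+8 = 33 ⇒ 33 minutes.
Without Deps→Compile, Compile's earliest start moves from 9 to 0.
After: Deps→Lint→UnitTest = 9+5+12 = 26 → 26 minutes.

26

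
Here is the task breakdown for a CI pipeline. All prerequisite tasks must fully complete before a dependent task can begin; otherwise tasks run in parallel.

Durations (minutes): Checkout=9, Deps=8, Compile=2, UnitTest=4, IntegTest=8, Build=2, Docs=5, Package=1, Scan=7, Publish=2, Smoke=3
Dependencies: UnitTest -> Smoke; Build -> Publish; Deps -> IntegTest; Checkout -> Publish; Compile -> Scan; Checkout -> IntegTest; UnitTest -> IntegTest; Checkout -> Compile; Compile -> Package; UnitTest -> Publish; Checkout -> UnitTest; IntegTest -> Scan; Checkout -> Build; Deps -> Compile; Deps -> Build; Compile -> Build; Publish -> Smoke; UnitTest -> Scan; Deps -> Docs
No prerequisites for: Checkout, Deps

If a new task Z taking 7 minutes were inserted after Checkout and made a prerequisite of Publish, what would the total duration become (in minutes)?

28

Originally the plan takes 28 minutes.
With Z inserted, Publish now waits for max(Build, UnitTest, Checkout, Z).
New critical path: Checkout→UnitTest→IntegTest→Scan = 9+4+8+7 = 28 ⇒ 28 minutes.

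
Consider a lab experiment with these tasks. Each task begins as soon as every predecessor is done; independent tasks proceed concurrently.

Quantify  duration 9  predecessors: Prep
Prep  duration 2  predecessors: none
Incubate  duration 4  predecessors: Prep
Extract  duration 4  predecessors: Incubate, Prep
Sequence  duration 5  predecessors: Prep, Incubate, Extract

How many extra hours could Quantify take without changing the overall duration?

Critical path: Prep→Incubate→Extract→Sequence = 2+4+4+5 = 15, so the finish is 15 hours.
Quantify finishes as early as 11 and must finish by 15.
So Quantify can slip 15 − 11 = 4 hours.

4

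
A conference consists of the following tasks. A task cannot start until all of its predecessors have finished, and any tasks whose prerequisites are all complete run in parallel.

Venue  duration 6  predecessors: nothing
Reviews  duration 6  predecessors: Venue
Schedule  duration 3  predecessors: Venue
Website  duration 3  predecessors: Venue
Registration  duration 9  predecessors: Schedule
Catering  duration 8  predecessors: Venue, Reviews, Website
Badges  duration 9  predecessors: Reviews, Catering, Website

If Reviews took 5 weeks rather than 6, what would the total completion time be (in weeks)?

28

Critical path before the change: Venue→Reviews→Catering→Badges = 6+6+8+9 = 29 giving 29 weeks.
Since Reviews is critical, the -1 change carries straight to that chain (now 28 weeks).
The critical path is still Venue→Reviews→Catering→Badges; finish is now 28 weeks.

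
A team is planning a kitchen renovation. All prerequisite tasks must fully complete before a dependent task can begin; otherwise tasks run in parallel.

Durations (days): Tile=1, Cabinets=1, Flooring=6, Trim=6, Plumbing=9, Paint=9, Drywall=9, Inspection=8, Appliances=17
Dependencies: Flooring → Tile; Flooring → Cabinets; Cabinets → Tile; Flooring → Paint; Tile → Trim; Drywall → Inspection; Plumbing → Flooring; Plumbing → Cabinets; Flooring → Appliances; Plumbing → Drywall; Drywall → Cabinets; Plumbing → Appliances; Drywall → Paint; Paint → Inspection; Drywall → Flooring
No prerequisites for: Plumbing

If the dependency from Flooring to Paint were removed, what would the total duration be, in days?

41

Original critical path: Plumbing→Drywall→Flooring→Paint→Inspection = 9+9+6+9+8 = 41 ⇒ 41 days.
Without Flooring→Paint, Paint's earliest start moves from 24 to 18.
After: Plumbing→Drywall→Flooring→Appliances = 9+9+6+17 = 41 → 41 days.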